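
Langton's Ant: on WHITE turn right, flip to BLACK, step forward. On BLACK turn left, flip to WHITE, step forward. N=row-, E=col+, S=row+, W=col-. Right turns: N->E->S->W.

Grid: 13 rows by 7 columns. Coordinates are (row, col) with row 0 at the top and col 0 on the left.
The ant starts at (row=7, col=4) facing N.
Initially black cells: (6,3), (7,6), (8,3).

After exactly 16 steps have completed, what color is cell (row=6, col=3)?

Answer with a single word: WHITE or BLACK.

Step 1: on WHITE (7,4): turn R to E, flip to black, move to (7,5). |black|=4
Step 2: on WHITE (7,5): turn R to S, flip to black, move to (8,5). |black|=5
Step 3: on WHITE (8,5): turn R to W, flip to black, move to (8,4). |black|=6
Step 4: on WHITE (8,4): turn R to N, flip to black, move to (7,4). |black|=7
Step 5: on BLACK (7,4): turn L to W, flip to white, move to (7,3). |black|=6
Step 6: on WHITE (7,3): turn R to N, flip to black, move to (6,3). |black|=7
Step 7: on BLACK (6,3): turn L to W, flip to white, move to (6,2). |black|=6
Step 8: on WHITE (6,2): turn R to N, flip to black, move to (5,2). |black|=7
Step 9: on WHITE (5,2): turn R to E, flip to black, move to (5,3). |black|=8
Step 10: on WHITE (5,3): turn R to S, flip to black, move to (6,3). |black|=9
Step 11: on WHITE (6,3): turn R to W, flip to black, move to (6,2). |black|=10
Step 12: on BLACK (6,2): turn L to S, flip to white, move to (7,2). |black|=9
Step 13: on WHITE (7,2): turn R to W, flip to black, move to (7,1). |black|=10
Step 14: on WHITE (7,1): turn R to N, flip to black, move to (6,1). |black|=11
Step 15: on WHITE (6,1): turn R to E, flip to black, move to (6,2). |black|=12
Step 16: on WHITE (6,2): turn R to S, flip to black, move to (7,2). |black|=13

Answer: BLACK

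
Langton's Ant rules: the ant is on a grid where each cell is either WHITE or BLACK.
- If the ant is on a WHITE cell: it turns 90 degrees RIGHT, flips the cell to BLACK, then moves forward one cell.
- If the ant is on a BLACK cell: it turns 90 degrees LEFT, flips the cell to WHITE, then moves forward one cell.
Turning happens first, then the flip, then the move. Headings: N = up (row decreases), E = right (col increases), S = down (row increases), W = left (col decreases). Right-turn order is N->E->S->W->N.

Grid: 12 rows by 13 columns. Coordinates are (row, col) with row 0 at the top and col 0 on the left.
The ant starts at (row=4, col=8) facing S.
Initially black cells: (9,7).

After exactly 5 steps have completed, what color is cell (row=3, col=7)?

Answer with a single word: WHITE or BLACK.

Answer: BLACK

Derivation:
Step 1: on WHITE (4,8): turn R to W, flip to black, move to (4,7). |black|=2
Step 2: on WHITE (4,7): turn R to N, flip to black, move to (3,7). |black|=3
Step 3: on WHITE (3,7): turn R to E, flip to black, move to (3,8). |black|=4
Step 4: on WHITE (3,8): turn R to S, flip to black, move to (4,8). |black|=5
Step 5: on BLACK (4,8): turn L to E, flip to white, move to (4,9). |black|=4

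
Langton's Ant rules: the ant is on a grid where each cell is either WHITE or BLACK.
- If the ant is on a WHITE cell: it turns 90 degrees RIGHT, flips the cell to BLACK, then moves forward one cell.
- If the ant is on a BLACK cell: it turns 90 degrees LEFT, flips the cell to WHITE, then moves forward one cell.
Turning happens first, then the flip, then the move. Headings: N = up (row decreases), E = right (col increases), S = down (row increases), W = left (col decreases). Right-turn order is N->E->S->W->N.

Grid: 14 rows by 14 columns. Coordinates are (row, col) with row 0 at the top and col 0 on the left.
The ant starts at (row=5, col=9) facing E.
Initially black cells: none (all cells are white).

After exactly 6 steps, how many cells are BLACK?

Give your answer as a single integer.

Step 1: on WHITE (5,9): turn R to S, flip to black, move to (6,9). |black|=1
Step 2: on WHITE (6,9): turn R to W, flip to black, move to (6,8). |black|=2
Step 3: on WHITE (6,8): turn R to N, flip to black, move to (5,8). |black|=3
Step 4: on WHITE (5,8): turn R to E, flip to black, move to (5,9). |black|=4
Step 5: on BLACK (5,9): turn L to N, flip to white, move to (4,9). |black|=3
Step 6: on WHITE (4,9): turn R to E, flip to black, move to (4,10). |black|=4

Answer: 4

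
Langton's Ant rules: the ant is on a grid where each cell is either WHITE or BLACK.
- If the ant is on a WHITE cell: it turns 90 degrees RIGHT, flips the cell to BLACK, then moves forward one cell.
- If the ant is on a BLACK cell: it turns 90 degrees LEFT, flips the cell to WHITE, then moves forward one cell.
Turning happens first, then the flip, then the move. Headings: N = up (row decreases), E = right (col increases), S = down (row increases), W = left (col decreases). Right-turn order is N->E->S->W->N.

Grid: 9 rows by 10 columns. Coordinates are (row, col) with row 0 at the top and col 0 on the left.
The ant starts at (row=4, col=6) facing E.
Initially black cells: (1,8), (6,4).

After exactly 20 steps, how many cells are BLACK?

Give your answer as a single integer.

Step 1: on WHITE (4,6): turn R to S, flip to black, move to (5,6). |black|=3
Step 2: on WHITE (5,6): turn R to W, flip to black, move to (5,5). |black|=4
Step 3: on WHITE (5,5): turn R to N, flip to black, move to (4,5). |black|=5
Step 4: on WHITE (4,5): turn R to E, flip to black, move to (4,6). |black|=6
Step 5: on BLACK (4,6): turn L to N, flip to white, move to (3,6). |black|=5
Step 6: on WHITE (3,6): turn R to E, flip to black, move to (3,7). |black|=6
Step 7: on WHITE (3,7): turn R to S, flip to black, move to (4,7). |black|=7
Step 8: on WHITE (4,7): turn R to W, flip to black, move to (4,6). |black|=8
Step 9: on WHITE (4,6): turn R to N, flip to black, move to (3,6). |black|=9
Step 10: on BLACK (3,6): turn L to W, flip to white, move to (3,5). |black|=8
Step 11: on WHITE (3,5): turn R to N, flip to black, move to (2,5). |black|=9
Step 12: on WHITE (2,5): turn R to E, flip to black, move to (2,6). |black|=10
Step 13: on WHITE (2,6): turn R to S, flip to black, move to (3,6). |black|=11
Step 14: on WHITE (3,6): turn R to W, flip to black, move to (3,5). |black|=12
Step 15: on BLACK (3,5): turn L to S, flip to white, move to (4,5). |black|=11
Step 16: on BLACK (4,5): turn L to E, flip to white, move to (4,6). |black|=10
Step 17: on BLACK (4,6): turn L to N, flip to white, move to (3,6). |black|=9
Step 18: on BLACK (3,6): turn L to W, flip to white, move to (3,5). |black|=8
Step 19: on WHITE (3,5): turn R to N, flip to black, move to (2,5). |black|=9
Step 20: on BLACK (2,5): turn L to W, flip to white, move to (2,4). |black|=8

Answer: 8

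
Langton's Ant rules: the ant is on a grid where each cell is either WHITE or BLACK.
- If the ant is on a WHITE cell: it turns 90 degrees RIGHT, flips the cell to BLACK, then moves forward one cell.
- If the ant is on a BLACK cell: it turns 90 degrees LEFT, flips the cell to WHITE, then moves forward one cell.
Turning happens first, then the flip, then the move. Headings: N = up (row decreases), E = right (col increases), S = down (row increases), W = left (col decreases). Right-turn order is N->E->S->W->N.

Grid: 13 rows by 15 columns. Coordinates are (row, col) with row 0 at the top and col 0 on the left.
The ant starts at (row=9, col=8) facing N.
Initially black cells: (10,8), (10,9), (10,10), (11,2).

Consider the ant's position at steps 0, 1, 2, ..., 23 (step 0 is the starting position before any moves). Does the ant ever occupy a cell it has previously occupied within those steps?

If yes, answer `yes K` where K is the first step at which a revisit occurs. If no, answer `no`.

Answer: yes 7

Derivation:
Step 1: on WHITE (9,8): turn R to E, flip to black, move to (9,9). |black|=5 — new cell
Step 2: on WHITE (9,9): turn R to S, flip to black, move to (10,9). |black|=6 — new cell
Step 3: on BLACK (10,9): turn L to E, flip to white, move to (10,10). |black|=5 — new cell
Step 4: on BLACK (10,10): turn L to N, flip to white, move to (9,10). |black|=4 — new cell
Step 5: on WHITE (9,10): turn R to E, flip to black, move to (9,11). |black|=5 — new cell
Step 6: on WHITE (9,11): turn R to S, flip to black, move to (10,11). |black|=6 — new cell
Step 7: on WHITE (10,11): turn R to W, flip to black, move to (10,10). |black|=7 — REVISIT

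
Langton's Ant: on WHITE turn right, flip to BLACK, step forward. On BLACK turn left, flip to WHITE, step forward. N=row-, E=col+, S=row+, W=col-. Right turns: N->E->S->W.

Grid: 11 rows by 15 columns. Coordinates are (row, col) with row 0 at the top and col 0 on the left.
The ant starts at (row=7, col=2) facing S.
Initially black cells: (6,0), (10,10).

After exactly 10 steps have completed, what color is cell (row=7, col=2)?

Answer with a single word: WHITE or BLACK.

Step 1: on WHITE (7,2): turn R to W, flip to black, move to (7,1). |black|=3
Step 2: on WHITE (7,1): turn R to N, flip to black, move to (6,1). |black|=4
Step 3: on WHITE (6,1): turn R to E, flip to black, move to (6,2). |black|=5
Step 4: on WHITE (6,2): turn R to S, flip to black, move to (7,2). |black|=6
Step 5: on BLACK (7,2): turn L to E, flip to white, move to (7,3). |black|=5
Step 6: on WHITE (7,3): turn R to S, flip to black, move to (8,3). |black|=6
Step 7: on WHITE (8,3): turn R to W, flip to black, move to (8,2). |black|=7
Step 8: on WHITE (8,2): turn R to N, flip to black, move to (7,2). |black|=8
Step 9: on WHITE (7,2): turn R to E, flip to black, move to (7,3). |black|=9
Step 10: on BLACK (7,3): turn L to N, flip to white, move to (6,3). |black|=8

Answer: BLACK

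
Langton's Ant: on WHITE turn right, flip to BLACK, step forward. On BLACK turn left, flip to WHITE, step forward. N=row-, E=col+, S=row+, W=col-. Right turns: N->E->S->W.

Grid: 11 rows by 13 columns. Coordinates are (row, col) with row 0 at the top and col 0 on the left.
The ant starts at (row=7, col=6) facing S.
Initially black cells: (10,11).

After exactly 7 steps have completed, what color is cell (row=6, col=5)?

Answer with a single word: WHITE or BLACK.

Step 1: on WHITE (7,6): turn R to W, flip to black, move to (7,5). |black|=2
Step 2: on WHITE (7,5): turn R to N, flip to black, move to (6,5). |black|=3
Step 3: on WHITE (6,5): turn R to E, flip to black, move to (6,6). |black|=4
Step 4: on WHITE (6,6): turn R to S, flip to black, move to (7,6). |black|=5
Step 5: on BLACK (7,6): turn L to E, flip to white, move to (7,7). |black|=4
Step 6: on WHITE (7,7): turn R to S, flip to black, move to (8,7). |black|=5
Step 7: on WHITE (8,7): turn R to W, flip to black, move to (8,6). |black|=6

Answer: BLACK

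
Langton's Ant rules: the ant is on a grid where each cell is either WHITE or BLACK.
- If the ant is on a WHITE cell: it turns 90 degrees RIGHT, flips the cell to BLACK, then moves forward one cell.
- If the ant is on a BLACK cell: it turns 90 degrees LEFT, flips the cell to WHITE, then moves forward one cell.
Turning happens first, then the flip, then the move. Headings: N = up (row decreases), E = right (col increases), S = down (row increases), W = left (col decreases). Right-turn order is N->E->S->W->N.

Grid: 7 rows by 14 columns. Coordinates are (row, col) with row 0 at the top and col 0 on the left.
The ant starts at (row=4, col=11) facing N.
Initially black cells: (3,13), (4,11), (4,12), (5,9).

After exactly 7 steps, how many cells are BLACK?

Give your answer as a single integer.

Answer: 7

Derivation:
Step 1: on BLACK (4,11): turn L to W, flip to white, move to (4,10). |black|=3
Step 2: on WHITE (4,10): turn R to N, flip to black, move to (3,10). |black|=4
Step 3: on WHITE (3,10): turn R to E, flip to black, move to (3,11). |black|=5
Step 4: on WHITE (3,11): turn R to S, flip to black, move to (4,11). |black|=6
Step 5: on WHITE (4,11): turn R to W, flip to black, move to (4,10). |black|=7
Step 6: on BLACK (4,10): turn L to S, flip to white, move to (5,10). |black|=6
Step 7: on WHITE (5,10): turn R to W, flip to black, move to (5,9). |black|=7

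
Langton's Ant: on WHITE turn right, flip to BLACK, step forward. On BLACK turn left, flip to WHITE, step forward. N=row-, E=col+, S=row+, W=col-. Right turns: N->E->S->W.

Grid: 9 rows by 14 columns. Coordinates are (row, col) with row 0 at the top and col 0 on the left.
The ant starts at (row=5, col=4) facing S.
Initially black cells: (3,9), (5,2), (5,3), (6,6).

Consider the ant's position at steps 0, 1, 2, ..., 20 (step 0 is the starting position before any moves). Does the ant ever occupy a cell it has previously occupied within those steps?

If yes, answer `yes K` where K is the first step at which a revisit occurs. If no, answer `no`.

Answer: yes 8

Derivation:
Step 1: on WHITE (5,4): turn R to W, flip to black, move to (5,3). |black|=5 — new cell
Step 2: on BLACK (5,3): turn L to S, flip to white, move to (6,3). |black|=4 — new cell
Step 3: on WHITE (6,3): turn R to W, flip to black, move to (6,2). |black|=5 — new cell
Step 4: on WHITE (6,2): turn R to N, flip to black, move to (5,2). |black|=6 — new cell
Step 5: on BLACK (5,2): turn L to W, flip to white, move to (5,1). |black|=5 — new cell
Step 6: on WHITE (5,1): turn R to N, flip to black, move to (4,1). |black|=6 — new cell
Step 7: on WHITE (4,1): turn R to E, flip to black, move to (4,2). |black|=7 — new cell
Step 8: on WHITE (4,2): turn R to S, flip to black, move to (5,2). |black|=8 — REVISIT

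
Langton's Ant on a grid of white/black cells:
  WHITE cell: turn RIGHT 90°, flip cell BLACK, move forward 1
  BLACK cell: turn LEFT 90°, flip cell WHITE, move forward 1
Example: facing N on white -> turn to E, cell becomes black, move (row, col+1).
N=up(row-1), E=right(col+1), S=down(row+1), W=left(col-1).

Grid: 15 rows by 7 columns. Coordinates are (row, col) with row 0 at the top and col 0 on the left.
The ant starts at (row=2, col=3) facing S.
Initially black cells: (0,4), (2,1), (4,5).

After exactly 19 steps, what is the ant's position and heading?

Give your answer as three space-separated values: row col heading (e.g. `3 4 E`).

Answer: 1 5 E

Derivation:
Step 1: on WHITE (2,3): turn R to W, flip to black, move to (2,2). |black|=4
Step 2: on WHITE (2,2): turn R to N, flip to black, move to (1,2). |black|=5
Step 3: on WHITE (1,2): turn R to E, flip to black, move to (1,3). |black|=6
Step 4: on WHITE (1,3): turn R to S, flip to black, move to (2,3). |black|=7
Step 5: on BLACK (2,3): turn L to E, flip to white, move to (2,4). |black|=6
Step 6: on WHITE (2,4): turn R to S, flip to black, move to (3,4). |black|=7
Step 7: on WHITE (3,4): turn R to W, flip to black, move to (3,3). |black|=8
Step 8: on WHITE (3,3): turn R to N, flip to black, move to (2,3). |black|=9
Step 9: on WHITE (2,3): turn R to E, flip to black, move to (2,4). |black|=10
Step 10: on BLACK (2,4): turn L to N, flip to white, move to (1,4). |black|=9
Step 11: on WHITE (1,4): turn R to E, flip to black, move to (1,5). |black|=10
Step 12: on WHITE (1,5): turn R to S, flip to black, move to (2,5). |black|=11
Step 13: on WHITE (2,5): turn R to W, flip to black, move to (2,4). |black|=12
Step 14: on WHITE (2,4): turn R to N, flip to black, move to (1,4). |black|=13
Step 15: on BLACK (1,4): turn L to W, flip to white, move to (1,3). |black|=12
Step 16: on BLACK (1,3): turn L to S, flip to white, move to (2,3). |black|=11
Step 17: on BLACK (2,3): turn L to E, flip to white, move to (2,4). |black|=10
Step 18: on BLACK (2,4): turn L to N, flip to white, move to (1,4). |black|=9
Step 19: on WHITE (1,4): turn R to E, flip to black, move to (1,5). |black|=10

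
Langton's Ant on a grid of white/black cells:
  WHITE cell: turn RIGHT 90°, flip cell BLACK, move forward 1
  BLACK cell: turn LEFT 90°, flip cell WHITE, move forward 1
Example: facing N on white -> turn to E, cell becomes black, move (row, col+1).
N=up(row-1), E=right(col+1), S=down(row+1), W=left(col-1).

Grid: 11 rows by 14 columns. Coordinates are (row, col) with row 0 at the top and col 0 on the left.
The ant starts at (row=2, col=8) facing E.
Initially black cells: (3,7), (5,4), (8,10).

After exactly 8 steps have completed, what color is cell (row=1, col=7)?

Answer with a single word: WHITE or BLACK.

Step 1: on WHITE (2,8): turn R to S, flip to black, move to (3,8). |black|=4
Step 2: on WHITE (3,8): turn R to W, flip to black, move to (3,7). |black|=5
Step 3: on BLACK (3,7): turn L to S, flip to white, move to (4,7). |black|=4
Step 4: on WHITE (4,7): turn R to W, flip to black, move to (4,6). |black|=5
Step 5: on WHITE (4,6): turn R to N, flip to black, move to (3,6). |black|=6
Step 6: on WHITE (3,6): turn R to E, flip to black, move to (3,7). |black|=7
Step 7: on WHITE (3,7): turn R to S, flip to black, move to (4,7). |black|=8
Step 8: on BLACK (4,7): turn L to E, flip to white, move to (4,8). |black|=7

Answer: WHITE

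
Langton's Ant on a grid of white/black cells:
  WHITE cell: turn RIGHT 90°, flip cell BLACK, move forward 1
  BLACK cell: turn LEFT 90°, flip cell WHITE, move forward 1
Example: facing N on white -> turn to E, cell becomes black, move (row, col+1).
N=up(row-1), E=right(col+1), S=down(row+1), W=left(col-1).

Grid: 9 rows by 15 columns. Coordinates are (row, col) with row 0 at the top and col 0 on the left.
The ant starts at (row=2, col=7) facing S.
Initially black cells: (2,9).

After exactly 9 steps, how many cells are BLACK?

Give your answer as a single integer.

Answer: 8

Derivation:
Step 1: on WHITE (2,7): turn R to W, flip to black, move to (2,6). |black|=2
Step 2: on WHITE (2,6): turn R to N, flip to black, move to (1,6). |black|=3
Step 3: on WHITE (1,6): turn R to E, flip to black, move to (1,7). |black|=4
Step 4: on WHITE (1,7): turn R to S, flip to black, move to (2,7). |black|=5
Step 5: on BLACK (2,7): turn L to E, flip to white, move to (2,8). |black|=4
Step 6: on WHITE (2,8): turn R to S, flip to black, move to (3,8). |black|=5
Step 7: on WHITE (3,8): turn R to W, flip to black, move to (3,7). |black|=6
Step 8: on WHITE (3,7): turn R to N, flip to black, move to (2,7). |black|=7
Step 9: on WHITE (2,7): turn R to E, flip to black, move to (2,8). |black|=8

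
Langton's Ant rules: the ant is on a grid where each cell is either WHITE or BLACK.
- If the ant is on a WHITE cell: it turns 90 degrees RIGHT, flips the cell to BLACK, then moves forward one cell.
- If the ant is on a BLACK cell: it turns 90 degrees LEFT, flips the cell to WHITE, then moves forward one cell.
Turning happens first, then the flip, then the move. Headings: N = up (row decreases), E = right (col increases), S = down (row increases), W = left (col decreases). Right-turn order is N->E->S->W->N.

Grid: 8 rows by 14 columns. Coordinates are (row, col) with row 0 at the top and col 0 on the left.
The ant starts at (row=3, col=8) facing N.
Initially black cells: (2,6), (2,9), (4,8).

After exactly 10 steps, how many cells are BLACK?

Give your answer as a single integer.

Answer: 9

Derivation:
Step 1: on WHITE (3,8): turn R to E, flip to black, move to (3,9). |black|=4
Step 2: on WHITE (3,9): turn R to S, flip to black, move to (4,9). |black|=5
Step 3: on WHITE (4,9): turn R to W, flip to black, move to (4,8). |black|=6
Step 4: on BLACK (4,8): turn L to S, flip to white, move to (5,8). |black|=5
Step 5: on WHITE (5,8): turn R to W, flip to black, move to (5,7). |black|=6
Step 6: on WHITE (5,7): turn R to N, flip to black, move to (4,7). |black|=7
Step 7: on WHITE (4,7): turn R to E, flip to black, move to (4,8). |black|=8
Step 8: on WHITE (4,8): turn R to S, flip to black, move to (5,8). |black|=9
Step 9: on BLACK (5,8): turn L to E, flip to white, move to (5,9). |black|=8
Step 10: on WHITE (5,9): turn R to S, flip to black, move to (6,9). |black|=9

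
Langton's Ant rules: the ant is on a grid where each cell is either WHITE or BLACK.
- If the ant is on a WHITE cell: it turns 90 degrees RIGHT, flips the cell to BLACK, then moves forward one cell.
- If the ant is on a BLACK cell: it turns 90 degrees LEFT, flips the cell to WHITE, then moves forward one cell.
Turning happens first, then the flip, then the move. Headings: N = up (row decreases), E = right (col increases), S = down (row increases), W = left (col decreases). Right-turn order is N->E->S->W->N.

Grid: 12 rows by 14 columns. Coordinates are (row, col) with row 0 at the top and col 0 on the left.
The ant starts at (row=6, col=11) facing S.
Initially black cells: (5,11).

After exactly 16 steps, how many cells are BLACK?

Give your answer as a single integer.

Step 1: on WHITE (6,11): turn R to W, flip to black, move to (6,10). |black|=2
Step 2: on WHITE (6,10): turn R to N, flip to black, move to (5,10). |black|=3
Step 3: on WHITE (5,10): turn R to E, flip to black, move to (5,11). |black|=4
Step 4: on BLACK (5,11): turn L to N, flip to white, move to (4,11). |black|=3
Step 5: on WHITE (4,11): turn R to E, flip to black, move to (4,12). |black|=4
Step 6: on WHITE (4,12): turn R to S, flip to black, move to (5,12). |black|=5
Step 7: on WHITE (5,12): turn R to W, flip to black, move to (5,11). |black|=6
Step 8: on WHITE (5,11): turn R to N, flip to black, move to (4,11). |black|=7
Step 9: on BLACK (4,11): turn L to W, flip to white, move to (4,10). |black|=6
Step 10: on WHITE (4,10): turn R to N, flip to black, move to (3,10). |black|=7
Step 11: on WHITE (3,10): turn R to E, flip to black, move to (3,11). |black|=8
Step 12: on WHITE (3,11): turn R to S, flip to black, move to (4,11). |black|=9
Step 13: on WHITE (4,11): turn R to W, flip to black, move to (4,10). |black|=10
Step 14: on BLACK (4,10): turn L to S, flip to white, move to (5,10). |black|=9
Step 15: on BLACK (5,10): turn L to E, flip to white, move to (5,11). |black|=8
Step 16: on BLACK (5,11): turn L to N, flip to white, move to (4,11). |black|=7

Answer: 7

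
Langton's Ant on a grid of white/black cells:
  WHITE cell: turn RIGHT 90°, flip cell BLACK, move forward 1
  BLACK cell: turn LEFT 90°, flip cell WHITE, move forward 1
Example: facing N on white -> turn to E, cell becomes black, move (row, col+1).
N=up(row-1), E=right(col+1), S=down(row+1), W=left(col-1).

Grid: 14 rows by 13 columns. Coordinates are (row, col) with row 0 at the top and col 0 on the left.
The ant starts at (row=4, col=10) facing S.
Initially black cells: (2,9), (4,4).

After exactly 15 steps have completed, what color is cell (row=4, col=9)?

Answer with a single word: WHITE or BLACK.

Answer: BLACK

Derivation:
Step 1: on WHITE (4,10): turn R to W, flip to black, move to (4,9). |black|=3
Step 2: on WHITE (4,9): turn R to N, flip to black, move to (3,9). |black|=4
Step 3: on WHITE (3,9): turn R to E, flip to black, move to (3,10). |black|=5
Step 4: on WHITE (3,10): turn R to S, flip to black, move to (4,10). |black|=6
Step 5: on BLACK (4,10): turn L to E, flip to white, move to (4,11). |black|=5
Step 6: on WHITE (4,11): turn R to S, flip to black, move to (5,11). |black|=6
Step 7: on WHITE (5,11): turn R to W, flip to black, move to (5,10). |black|=7
Step 8: on WHITE (5,10): turn R to N, flip to black, move to (4,10). |black|=8
Step 9: on WHITE (4,10): turn R to E, flip to black, move to (4,11). |black|=9
Step 10: on BLACK (4,11): turn L to N, flip to white, move to (3,11). |black|=8
Step 11: on WHITE (3,11): turn R to E, flip to black, move to (3,12). |black|=9
Step 12: on WHITE (3,12): turn R to S, flip to black, move to (4,12). |black|=10
Step 13: on WHITE (4,12): turn R to W, flip to black, move to (4,11). |black|=11
Step 14: on WHITE (4,11): turn R to N, flip to black, move to (3,11). |black|=12
Step 15: on BLACK (3,11): turn L to W, flip to white, move to (3,10). |black|=11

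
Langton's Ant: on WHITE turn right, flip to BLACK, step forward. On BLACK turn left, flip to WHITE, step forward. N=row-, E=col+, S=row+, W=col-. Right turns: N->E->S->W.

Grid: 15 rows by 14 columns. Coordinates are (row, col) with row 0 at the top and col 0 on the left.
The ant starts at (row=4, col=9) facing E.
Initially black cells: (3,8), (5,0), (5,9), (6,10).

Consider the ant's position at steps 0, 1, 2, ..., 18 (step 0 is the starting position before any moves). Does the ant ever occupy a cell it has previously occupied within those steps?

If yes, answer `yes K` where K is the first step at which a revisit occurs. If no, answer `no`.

Step 1: on WHITE (4,9): turn R to S, flip to black, move to (5,9). |black|=5 — new cell
Step 2: on BLACK (5,9): turn L to E, flip to white, move to (5,10). |black|=4 — new cell
Step 3: on WHITE (5,10): turn R to S, flip to black, move to (6,10). |black|=5 — new cell
Step 4: on BLACK (6,10): turn L to E, flip to white, move to (6,11). |black|=4 — new cell
Step 5: on WHITE (6,11): turn R to S, flip to black, move to (7,11). |black|=5 — new cell
Step 6: on WHITE (7,11): turn R to W, flip to black, move to (7,10). |black|=6 — new cell
Step 7: on WHITE (7,10): turn R to N, flip to black, move to (6,10). |black|=7 — REVISIT

Answer: yes 7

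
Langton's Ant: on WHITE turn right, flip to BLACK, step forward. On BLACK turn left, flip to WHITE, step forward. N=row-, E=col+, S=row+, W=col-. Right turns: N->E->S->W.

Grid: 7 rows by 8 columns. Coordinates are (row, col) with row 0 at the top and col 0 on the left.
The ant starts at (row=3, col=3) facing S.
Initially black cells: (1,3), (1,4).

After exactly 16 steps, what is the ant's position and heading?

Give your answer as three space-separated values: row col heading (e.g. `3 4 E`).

Step 1: on WHITE (3,3): turn R to W, flip to black, move to (3,2). |black|=3
Step 2: on WHITE (3,2): turn R to N, flip to black, move to (2,2). |black|=4
Step 3: on WHITE (2,2): turn R to E, flip to black, move to (2,3). |black|=5
Step 4: on WHITE (2,3): turn R to S, flip to black, move to (3,3). |black|=6
Step 5: on BLACK (3,3): turn L to E, flip to white, move to (3,4). |black|=5
Step 6: on WHITE (3,4): turn R to S, flip to black, move to (4,4). |black|=6
Step 7: on WHITE (4,4): turn R to W, flip to black, move to (4,3). |black|=7
Step 8: on WHITE (4,3): turn R to N, flip to black, move to (3,3). |black|=8
Step 9: on WHITE (3,3): turn R to E, flip to black, move to (3,4). |black|=9
Step 10: on BLACK (3,4): turn L to N, flip to white, move to (2,4). |black|=8
Step 11: on WHITE (2,4): turn R to E, flip to black, move to (2,5). |black|=9
Step 12: on WHITE (2,5): turn R to S, flip to black, move to (3,5). |black|=10
Step 13: on WHITE (3,5): turn R to W, flip to black, move to (3,4). |black|=11
Step 14: on WHITE (3,4): turn R to N, flip to black, move to (2,4). |black|=12
Step 15: on BLACK (2,4): turn L to W, flip to white, move to (2,3). |black|=11
Step 16: on BLACK (2,3): turn L to S, flip to white, move to (3,3). |black|=10

Answer: 3 3 S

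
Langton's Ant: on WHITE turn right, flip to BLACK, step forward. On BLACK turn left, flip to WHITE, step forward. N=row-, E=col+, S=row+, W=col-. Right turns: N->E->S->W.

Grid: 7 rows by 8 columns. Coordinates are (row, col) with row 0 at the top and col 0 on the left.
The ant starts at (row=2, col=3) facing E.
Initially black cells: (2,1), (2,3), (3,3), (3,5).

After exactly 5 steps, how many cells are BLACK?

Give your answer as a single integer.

Answer: 7

Derivation:
Step 1: on BLACK (2,3): turn L to N, flip to white, move to (1,3). |black|=3
Step 2: on WHITE (1,3): turn R to E, flip to black, move to (1,4). |black|=4
Step 3: on WHITE (1,4): turn R to S, flip to black, move to (2,4). |black|=5
Step 4: on WHITE (2,4): turn R to W, flip to black, move to (2,3). |black|=6
Step 5: on WHITE (2,3): turn R to N, flip to black, move to (1,3). |black|=7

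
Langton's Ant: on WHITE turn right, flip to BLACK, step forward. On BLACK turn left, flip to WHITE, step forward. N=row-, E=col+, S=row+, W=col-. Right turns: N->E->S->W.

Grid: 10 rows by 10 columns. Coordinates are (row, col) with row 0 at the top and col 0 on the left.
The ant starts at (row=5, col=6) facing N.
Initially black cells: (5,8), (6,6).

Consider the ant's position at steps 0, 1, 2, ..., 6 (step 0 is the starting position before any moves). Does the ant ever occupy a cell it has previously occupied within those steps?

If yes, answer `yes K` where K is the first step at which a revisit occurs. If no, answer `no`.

Step 1: on WHITE (5,6): turn R to E, flip to black, move to (5,7). |black|=3 — new cell
Step 2: on WHITE (5,7): turn R to S, flip to black, move to (6,7). |black|=4 — new cell
Step 3: on WHITE (6,7): turn R to W, flip to black, move to (6,6). |black|=5 — new cell
Step 4: on BLACK (6,6): turn L to S, flip to white, move to (7,6). |black|=4 — new cell
Step 5: on WHITE (7,6): turn R to W, flip to black, move to (7,5). |black|=5 — new cell
Step 6: on WHITE (7,5): turn R to N, flip to black, move to (6,5). |black|=6 — new cell
No revisit within 6 steps.

Answer: no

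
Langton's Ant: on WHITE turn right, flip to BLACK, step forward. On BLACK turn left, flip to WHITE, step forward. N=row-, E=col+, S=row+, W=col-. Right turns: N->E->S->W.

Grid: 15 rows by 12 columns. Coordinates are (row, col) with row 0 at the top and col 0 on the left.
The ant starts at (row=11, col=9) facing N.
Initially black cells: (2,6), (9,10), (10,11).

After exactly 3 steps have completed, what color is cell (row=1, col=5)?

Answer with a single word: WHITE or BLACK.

Step 1: on WHITE (11,9): turn R to E, flip to black, move to (11,10). |black|=4
Step 2: on WHITE (11,10): turn R to S, flip to black, move to (12,10). |black|=5
Step 3: on WHITE (12,10): turn R to W, flip to black, move to (12,9). |black|=6

Answer: WHITE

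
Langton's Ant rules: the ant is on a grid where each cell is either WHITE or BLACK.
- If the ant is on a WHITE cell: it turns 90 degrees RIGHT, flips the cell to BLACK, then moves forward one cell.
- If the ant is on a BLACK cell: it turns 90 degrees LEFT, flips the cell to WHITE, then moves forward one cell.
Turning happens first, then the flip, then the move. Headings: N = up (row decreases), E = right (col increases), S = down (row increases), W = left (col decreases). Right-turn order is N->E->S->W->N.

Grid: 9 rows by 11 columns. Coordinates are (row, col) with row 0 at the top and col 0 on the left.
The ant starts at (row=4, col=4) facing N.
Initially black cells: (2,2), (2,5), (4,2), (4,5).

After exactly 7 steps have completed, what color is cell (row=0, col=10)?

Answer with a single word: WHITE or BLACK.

Step 1: on WHITE (4,4): turn R to E, flip to black, move to (4,5). |black|=5
Step 2: on BLACK (4,5): turn L to N, flip to white, move to (3,5). |black|=4
Step 3: on WHITE (3,5): turn R to E, flip to black, move to (3,6). |black|=5
Step 4: on WHITE (3,6): turn R to S, flip to black, move to (4,6). |black|=6
Step 5: on WHITE (4,6): turn R to W, flip to black, move to (4,5). |black|=7
Step 6: on WHITE (4,5): turn R to N, flip to black, move to (3,5). |black|=8
Step 7: on BLACK (3,5): turn L to W, flip to white, move to (3,4). |black|=7

Answer: WHITE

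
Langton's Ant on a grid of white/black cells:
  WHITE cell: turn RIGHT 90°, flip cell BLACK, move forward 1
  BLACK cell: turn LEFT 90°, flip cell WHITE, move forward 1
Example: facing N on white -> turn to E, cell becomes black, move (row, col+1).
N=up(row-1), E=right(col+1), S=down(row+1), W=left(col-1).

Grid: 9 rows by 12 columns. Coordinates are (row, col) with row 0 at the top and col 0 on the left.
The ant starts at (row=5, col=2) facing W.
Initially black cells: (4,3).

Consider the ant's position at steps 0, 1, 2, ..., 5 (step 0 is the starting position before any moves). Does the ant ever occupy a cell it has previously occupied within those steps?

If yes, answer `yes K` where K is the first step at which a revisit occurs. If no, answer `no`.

Step 1: on WHITE (5,2): turn R to N, flip to black, move to (4,2). |black|=2 — new cell
Step 2: on WHITE (4,2): turn R to E, flip to black, move to (4,3). |black|=3 — new cell
Step 3: on BLACK (4,3): turn L to N, flip to white, move to (3,3). |black|=2 — new cell
Step 4: on WHITE (3,3): turn R to E, flip to black, move to (3,4). |black|=3 — new cell
Step 5: on WHITE (3,4): turn R to S, flip to black, move to (4,4). |black|=4 — new cell
No revisit within 5 steps.

Answer: no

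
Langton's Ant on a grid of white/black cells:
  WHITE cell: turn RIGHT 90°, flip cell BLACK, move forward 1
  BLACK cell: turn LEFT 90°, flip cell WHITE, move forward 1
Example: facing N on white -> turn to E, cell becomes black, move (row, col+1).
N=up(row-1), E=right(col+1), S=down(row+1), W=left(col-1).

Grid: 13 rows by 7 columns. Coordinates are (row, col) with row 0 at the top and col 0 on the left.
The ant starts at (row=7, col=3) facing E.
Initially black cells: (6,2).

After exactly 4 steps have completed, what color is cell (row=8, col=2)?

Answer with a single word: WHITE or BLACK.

Step 1: on WHITE (7,3): turn R to S, flip to black, move to (8,3). |black|=2
Step 2: on WHITE (8,3): turn R to W, flip to black, move to (8,2). |black|=3
Step 3: on WHITE (8,2): turn R to N, flip to black, move to (7,2). |black|=4
Step 4: on WHITE (7,2): turn R to E, flip to black, move to (7,3). |black|=5

Answer: BLACK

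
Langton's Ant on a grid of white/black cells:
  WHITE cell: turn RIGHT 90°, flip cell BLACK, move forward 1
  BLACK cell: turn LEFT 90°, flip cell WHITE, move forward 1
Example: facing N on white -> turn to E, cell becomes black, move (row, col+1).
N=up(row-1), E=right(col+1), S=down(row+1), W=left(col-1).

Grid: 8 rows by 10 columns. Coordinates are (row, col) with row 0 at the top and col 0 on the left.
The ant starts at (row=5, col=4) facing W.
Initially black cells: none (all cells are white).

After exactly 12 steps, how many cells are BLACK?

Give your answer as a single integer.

Step 1: on WHITE (5,4): turn R to N, flip to black, move to (4,4). |black|=1
Step 2: on WHITE (4,4): turn R to E, flip to black, move to (4,5). |black|=2
Step 3: on WHITE (4,5): turn R to S, flip to black, move to (5,5). |black|=3
Step 4: on WHITE (5,5): turn R to W, flip to black, move to (5,4). |black|=4
Step 5: on BLACK (5,4): turn L to S, flip to white, move to (6,4). |black|=3
Step 6: on WHITE (6,4): turn R to W, flip to black, move to (6,3). |black|=4
Step 7: on WHITE (6,3): turn R to N, flip to black, move to (5,3). |black|=5
Step 8: on WHITE (5,3): turn R to E, flip to black, move to (5,4). |black|=6
Step 9: on WHITE (5,4): turn R to S, flip to black, move to (6,4). |black|=7
Step 10: on BLACK (6,4): turn L to E, flip to white, move to (6,5). |black|=6
Step 11: on WHITE (6,5): turn R to S, flip to black, move to (7,5). |black|=7
Step 12: on WHITE (7,5): turn R to W, flip to black, move to (7,4). |black|=8

Answer: 8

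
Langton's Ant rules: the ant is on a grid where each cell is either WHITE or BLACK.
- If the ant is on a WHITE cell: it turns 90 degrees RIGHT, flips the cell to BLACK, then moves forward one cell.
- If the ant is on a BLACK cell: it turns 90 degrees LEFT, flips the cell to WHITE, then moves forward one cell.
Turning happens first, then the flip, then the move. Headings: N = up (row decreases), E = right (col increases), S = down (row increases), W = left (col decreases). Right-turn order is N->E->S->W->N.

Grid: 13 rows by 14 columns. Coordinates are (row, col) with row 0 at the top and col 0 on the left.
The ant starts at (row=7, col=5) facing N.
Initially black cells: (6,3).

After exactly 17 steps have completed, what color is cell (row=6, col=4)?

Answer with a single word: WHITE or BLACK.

Step 1: on WHITE (7,5): turn R to E, flip to black, move to (7,6). |black|=2
Step 2: on WHITE (7,6): turn R to S, flip to black, move to (8,6). |black|=3
Step 3: on WHITE (8,6): turn R to W, flip to black, move to (8,5). |black|=4
Step 4: on WHITE (8,5): turn R to N, flip to black, move to (7,5). |black|=5
Step 5: on BLACK (7,5): turn L to W, flip to white, move to (7,4). |black|=4
Step 6: on WHITE (7,4): turn R to N, flip to black, move to (6,4). |black|=5
Step 7: on WHITE (6,4): turn R to E, flip to black, move to (6,5). |black|=6
Step 8: on WHITE (6,5): turn R to S, flip to black, move to (7,5). |black|=7
Step 9: on WHITE (7,5): turn R to W, flip to black, move to (7,4). |black|=8
Step 10: on BLACK (7,4): turn L to S, flip to white, move to (8,4). |black|=7
Step 11: on WHITE (8,4): turn R to W, flip to black, move to (8,3). |black|=8
Step 12: on WHITE (8,3): turn R to N, flip to black, move to (7,3). |black|=9
Step 13: on WHITE (7,3): turn R to E, flip to black, move to (7,4). |black|=10
Step 14: on WHITE (7,4): turn R to S, flip to black, move to (8,4). |black|=11
Step 15: on BLACK (8,4): turn L to E, flip to white, move to (8,5). |black|=10
Step 16: on BLACK (8,5): turn L to N, flip to white, move to (7,5). |black|=9
Step 17: on BLACK (7,5): turn L to W, flip to white, move to (7,4). |black|=8

Answer: BLACK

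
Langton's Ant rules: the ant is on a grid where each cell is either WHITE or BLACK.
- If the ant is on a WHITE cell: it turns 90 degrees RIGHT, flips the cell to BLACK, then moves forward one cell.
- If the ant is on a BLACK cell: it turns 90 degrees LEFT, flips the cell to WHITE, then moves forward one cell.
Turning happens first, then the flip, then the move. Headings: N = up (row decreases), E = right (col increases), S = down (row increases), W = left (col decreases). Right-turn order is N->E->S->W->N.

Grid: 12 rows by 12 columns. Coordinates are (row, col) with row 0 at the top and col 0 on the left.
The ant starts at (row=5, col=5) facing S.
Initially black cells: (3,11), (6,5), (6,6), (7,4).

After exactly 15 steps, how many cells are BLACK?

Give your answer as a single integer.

Answer: 13

Derivation:
Step 1: on WHITE (5,5): turn R to W, flip to black, move to (5,4). |black|=5
Step 2: on WHITE (5,4): turn R to N, flip to black, move to (4,4). |black|=6
Step 3: on WHITE (4,4): turn R to E, flip to black, move to (4,5). |black|=7
Step 4: on WHITE (4,5): turn R to S, flip to black, move to (5,5). |black|=8
Step 5: on BLACK (5,5): turn L to E, flip to white, move to (5,6). |black|=7
Step 6: on WHITE (5,6): turn R to S, flip to black, move to (6,6). |black|=8
Step 7: on BLACK (6,6): turn L to E, flip to white, move to (6,7). |black|=7
Step 8: on WHITE (6,7): turn R to S, flip to black, move to (7,7). |black|=8
Step 9: on WHITE (7,7): turn R to W, flip to black, move to (7,6). |black|=9
Step 10: on WHITE (7,6): turn R to N, flip to black, move to (6,6). |black|=10
Step 11: on WHITE (6,6): turn R to E, flip to black, move to (6,7). |black|=11
Step 12: on BLACK (6,7): turn L to N, flip to white, move to (5,7). |black|=10
Step 13: on WHITE (5,7): turn R to E, flip to black, move to (5,8). |black|=11
Step 14: on WHITE (5,8): turn R to S, flip to black, move to (6,8). |black|=12
Step 15: on WHITE (6,8): turn R to W, flip to black, move to (6,7). |black|=13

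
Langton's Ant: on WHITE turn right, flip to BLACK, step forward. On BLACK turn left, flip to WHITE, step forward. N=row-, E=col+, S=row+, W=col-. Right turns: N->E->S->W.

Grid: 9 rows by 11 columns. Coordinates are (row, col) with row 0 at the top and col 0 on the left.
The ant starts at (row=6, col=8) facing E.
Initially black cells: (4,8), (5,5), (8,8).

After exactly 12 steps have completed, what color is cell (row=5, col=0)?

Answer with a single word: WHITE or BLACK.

Step 1: on WHITE (6,8): turn R to S, flip to black, move to (7,8). |black|=4
Step 2: on WHITE (7,8): turn R to W, flip to black, move to (7,7). |black|=5
Step 3: on WHITE (7,7): turn R to N, flip to black, move to (6,7). |black|=6
Step 4: on WHITE (6,7): turn R to E, flip to black, move to (6,8). |black|=7
Step 5: on BLACK (6,8): turn L to N, flip to white, move to (5,8). |black|=6
Step 6: on WHITE (5,8): turn R to E, flip to black, move to (5,9). |black|=7
Step 7: on WHITE (5,9): turn R to S, flip to black, move to (6,9). |black|=8
Step 8: on WHITE (6,9): turn R to W, flip to black, move to (6,8). |black|=9
Step 9: on WHITE (6,8): turn R to N, flip to black, move to (5,8). |black|=10
Step 10: on BLACK (5,8): turn L to W, flip to white, move to (5,7). |black|=9
Step 11: on WHITE (5,7): turn R to N, flip to black, move to (4,7). |black|=10
Step 12: on WHITE (4,7): turn R to E, flip to black, move to (4,8). |black|=11

Answer: WHITE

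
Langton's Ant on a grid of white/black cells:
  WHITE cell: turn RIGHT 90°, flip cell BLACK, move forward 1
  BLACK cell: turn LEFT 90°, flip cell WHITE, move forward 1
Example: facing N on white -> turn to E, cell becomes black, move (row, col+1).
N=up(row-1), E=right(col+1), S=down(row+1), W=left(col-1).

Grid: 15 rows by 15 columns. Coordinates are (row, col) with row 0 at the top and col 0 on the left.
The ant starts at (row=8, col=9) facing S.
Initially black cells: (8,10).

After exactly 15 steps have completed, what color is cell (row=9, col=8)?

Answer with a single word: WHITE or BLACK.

Answer: BLACK

Derivation:
Step 1: on WHITE (8,9): turn R to W, flip to black, move to (8,8). |black|=2
Step 2: on WHITE (8,8): turn R to N, flip to black, move to (7,8). |black|=3
Step 3: on WHITE (7,8): turn R to E, flip to black, move to (7,9). |black|=4
Step 4: on WHITE (7,9): turn R to S, flip to black, move to (8,9). |black|=5
Step 5: on BLACK (8,9): turn L to E, flip to white, move to (8,10). |black|=4
Step 6: on BLACK (8,10): turn L to N, flip to white, move to (7,10). |black|=3
Step 7: on WHITE (7,10): turn R to E, flip to black, move to (7,11). |black|=4
Step 8: on WHITE (7,11): turn R to S, flip to black, move to (8,11). |black|=5
Step 9: on WHITE (8,11): turn R to W, flip to black, move to (8,10). |black|=6
Step 10: on WHITE (8,10): turn R to N, flip to black, move to (7,10). |black|=7
Step 11: on BLACK (7,10): turn L to W, flip to white, move to (7,9). |black|=6
Step 12: on BLACK (7,9): turn L to S, flip to white, move to (8,9). |black|=5
Step 13: on WHITE (8,9): turn R to W, flip to black, move to (8,8). |black|=6
Step 14: on BLACK (8,8): turn L to S, flip to white, move to (9,8). |black|=5
Step 15: on WHITE (9,8): turn R to W, flip to black, move to (9,7). |black|=6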